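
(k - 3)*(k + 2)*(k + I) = k^3 - k^2 + I*k^2 - 6*k - I*k - 6*I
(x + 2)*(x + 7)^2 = x^3 + 16*x^2 + 77*x + 98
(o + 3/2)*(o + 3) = o^2 + 9*o/2 + 9/2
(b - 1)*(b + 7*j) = b^2 + 7*b*j - b - 7*j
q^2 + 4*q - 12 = (q - 2)*(q + 6)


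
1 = 1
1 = 1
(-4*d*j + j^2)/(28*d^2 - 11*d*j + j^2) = -j/(7*d - j)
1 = 1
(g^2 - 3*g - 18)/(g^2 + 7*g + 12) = (g - 6)/(g + 4)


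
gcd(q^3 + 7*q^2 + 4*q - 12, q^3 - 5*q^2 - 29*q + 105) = 1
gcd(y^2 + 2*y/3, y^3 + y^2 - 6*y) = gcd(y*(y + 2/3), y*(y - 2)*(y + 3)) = y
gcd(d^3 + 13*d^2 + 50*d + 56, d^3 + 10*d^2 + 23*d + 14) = d^2 + 9*d + 14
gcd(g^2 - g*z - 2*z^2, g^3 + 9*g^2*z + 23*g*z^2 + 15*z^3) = g + z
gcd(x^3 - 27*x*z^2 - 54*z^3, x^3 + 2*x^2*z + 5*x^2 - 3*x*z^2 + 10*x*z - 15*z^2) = x + 3*z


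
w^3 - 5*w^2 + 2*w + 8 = (w - 4)*(w - 2)*(w + 1)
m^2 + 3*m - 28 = (m - 4)*(m + 7)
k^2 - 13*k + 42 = (k - 7)*(k - 6)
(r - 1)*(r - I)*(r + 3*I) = r^3 - r^2 + 2*I*r^2 + 3*r - 2*I*r - 3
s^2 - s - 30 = (s - 6)*(s + 5)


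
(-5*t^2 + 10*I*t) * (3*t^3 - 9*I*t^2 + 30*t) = -15*t^5 + 75*I*t^4 - 60*t^3 + 300*I*t^2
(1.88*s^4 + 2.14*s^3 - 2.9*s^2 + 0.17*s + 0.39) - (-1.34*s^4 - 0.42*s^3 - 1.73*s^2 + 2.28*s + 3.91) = 3.22*s^4 + 2.56*s^3 - 1.17*s^2 - 2.11*s - 3.52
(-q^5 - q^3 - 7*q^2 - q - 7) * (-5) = 5*q^5 + 5*q^3 + 35*q^2 + 5*q + 35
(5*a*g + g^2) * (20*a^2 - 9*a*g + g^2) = 100*a^3*g - 25*a^2*g^2 - 4*a*g^3 + g^4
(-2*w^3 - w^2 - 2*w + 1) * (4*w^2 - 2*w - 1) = -8*w^5 - 4*w^3 + 9*w^2 - 1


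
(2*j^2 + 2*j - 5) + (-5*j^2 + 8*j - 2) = -3*j^2 + 10*j - 7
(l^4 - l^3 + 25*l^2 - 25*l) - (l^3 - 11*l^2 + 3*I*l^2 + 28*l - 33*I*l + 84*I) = l^4 - 2*l^3 + 36*l^2 - 3*I*l^2 - 53*l + 33*I*l - 84*I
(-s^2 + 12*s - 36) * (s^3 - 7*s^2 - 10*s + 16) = -s^5 + 19*s^4 - 110*s^3 + 116*s^2 + 552*s - 576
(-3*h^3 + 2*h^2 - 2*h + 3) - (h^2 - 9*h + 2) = -3*h^3 + h^2 + 7*h + 1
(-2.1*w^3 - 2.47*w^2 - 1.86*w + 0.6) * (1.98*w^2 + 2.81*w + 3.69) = -4.158*w^5 - 10.7916*w^4 - 18.3725*w^3 - 13.1529*w^2 - 5.1774*w + 2.214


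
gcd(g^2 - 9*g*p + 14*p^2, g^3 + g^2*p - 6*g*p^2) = -g + 2*p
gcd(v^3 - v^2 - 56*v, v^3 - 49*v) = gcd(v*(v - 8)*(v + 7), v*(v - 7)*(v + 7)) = v^2 + 7*v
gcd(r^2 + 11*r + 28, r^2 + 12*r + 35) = r + 7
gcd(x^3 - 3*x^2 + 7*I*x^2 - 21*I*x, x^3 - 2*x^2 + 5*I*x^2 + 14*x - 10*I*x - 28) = x + 7*I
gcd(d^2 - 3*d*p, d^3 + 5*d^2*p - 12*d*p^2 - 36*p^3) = -d + 3*p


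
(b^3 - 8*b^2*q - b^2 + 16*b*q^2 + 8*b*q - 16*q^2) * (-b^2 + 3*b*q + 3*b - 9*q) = -b^5 + 11*b^4*q + 4*b^4 - 40*b^3*q^2 - 44*b^3*q - 3*b^3 + 48*b^2*q^3 + 160*b^2*q^2 + 33*b^2*q - 192*b*q^3 - 120*b*q^2 + 144*q^3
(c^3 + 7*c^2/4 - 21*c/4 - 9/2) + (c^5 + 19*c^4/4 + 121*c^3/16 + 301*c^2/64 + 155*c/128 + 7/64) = c^5 + 19*c^4/4 + 137*c^3/16 + 413*c^2/64 - 517*c/128 - 281/64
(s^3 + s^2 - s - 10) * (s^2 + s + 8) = s^5 + 2*s^4 + 8*s^3 - 3*s^2 - 18*s - 80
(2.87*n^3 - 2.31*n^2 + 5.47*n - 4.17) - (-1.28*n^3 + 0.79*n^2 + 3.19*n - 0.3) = 4.15*n^3 - 3.1*n^2 + 2.28*n - 3.87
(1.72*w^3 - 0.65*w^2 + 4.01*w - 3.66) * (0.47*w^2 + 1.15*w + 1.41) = 0.8084*w^5 + 1.6725*w^4 + 3.5624*w^3 + 1.9748*w^2 + 1.4451*w - 5.1606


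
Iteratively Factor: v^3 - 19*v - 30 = (v + 2)*(v^2 - 2*v - 15) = (v - 5)*(v + 2)*(v + 3)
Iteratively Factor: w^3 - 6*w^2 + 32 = (w - 4)*(w^2 - 2*w - 8) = (w - 4)*(w + 2)*(w - 4)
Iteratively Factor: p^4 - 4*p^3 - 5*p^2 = (p)*(p^3 - 4*p^2 - 5*p) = p*(p + 1)*(p^2 - 5*p) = p^2*(p + 1)*(p - 5)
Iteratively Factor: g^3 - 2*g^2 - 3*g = (g)*(g^2 - 2*g - 3) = g*(g - 3)*(g + 1)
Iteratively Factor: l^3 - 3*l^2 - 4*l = (l - 4)*(l^2 + l) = (l - 4)*(l + 1)*(l)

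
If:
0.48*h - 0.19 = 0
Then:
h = 0.40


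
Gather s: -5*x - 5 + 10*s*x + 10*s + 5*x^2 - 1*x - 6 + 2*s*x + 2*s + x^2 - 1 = s*(12*x + 12) + 6*x^2 - 6*x - 12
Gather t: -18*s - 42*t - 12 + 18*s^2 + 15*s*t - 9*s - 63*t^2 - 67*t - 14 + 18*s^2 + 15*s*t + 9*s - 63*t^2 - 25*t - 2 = 36*s^2 - 18*s - 126*t^2 + t*(30*s - 134) - 28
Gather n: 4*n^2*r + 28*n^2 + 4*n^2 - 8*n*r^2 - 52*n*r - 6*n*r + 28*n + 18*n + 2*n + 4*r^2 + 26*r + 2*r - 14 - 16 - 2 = n^2*(4*r + 32) + n*(-8*r^2 - 58*r + 48) + 4*r^2 + 28*r - 32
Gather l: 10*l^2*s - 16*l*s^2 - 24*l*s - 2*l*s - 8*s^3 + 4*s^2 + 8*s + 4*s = 10*l^2*s + l*(-16*s^2 - 26*s) - 8*s^3 + 4*s^2 + 12*s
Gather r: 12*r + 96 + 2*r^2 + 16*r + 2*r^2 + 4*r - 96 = 4*r^2 + 32*r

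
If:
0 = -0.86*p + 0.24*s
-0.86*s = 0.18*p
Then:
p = 0.00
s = 0.00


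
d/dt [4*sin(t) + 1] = 4*cos(t)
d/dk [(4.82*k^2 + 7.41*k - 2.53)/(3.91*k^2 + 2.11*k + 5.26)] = (-18.8029*k^2 + 70.491*k + 44.3149)/(15.2881*k^4 + 16.5002*k^3 + 45.5853*k^2 + 22.1972*k + 27.6676)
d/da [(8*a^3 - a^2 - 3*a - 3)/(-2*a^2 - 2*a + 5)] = (-16*a^4 - 32*a^3 + 116*a^2 - 22*a - 21)/(4*a^4 + 8*a^3 - 16*a^2 - 20*a + 25)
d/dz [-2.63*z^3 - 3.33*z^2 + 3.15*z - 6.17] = -7.89*z^2 - 6.66*z + 3.15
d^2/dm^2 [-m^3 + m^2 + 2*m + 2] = 2 - 6*m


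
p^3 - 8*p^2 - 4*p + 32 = (p - 8)*(p - 2)*(p + 2)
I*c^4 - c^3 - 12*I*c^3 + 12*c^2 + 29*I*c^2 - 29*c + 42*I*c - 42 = (c - 7)*(c - 6)*(c + I)*(I*c + I)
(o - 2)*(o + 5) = o^2 + 3*o - 10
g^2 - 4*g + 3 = (g - 3)*(g - 1)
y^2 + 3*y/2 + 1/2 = (y + 1/2)*(y + 1)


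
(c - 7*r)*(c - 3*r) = c^2 - 10*c*r + 21*r^2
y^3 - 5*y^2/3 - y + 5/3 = (y - 5/3)*(y - 1)*(y + 1)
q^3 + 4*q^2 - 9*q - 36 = (q - 3)*(q + 3)*(q + 4)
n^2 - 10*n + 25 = (n - 5)^2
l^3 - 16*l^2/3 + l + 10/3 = (l - 5)*(l - 1)*(l + 2/3)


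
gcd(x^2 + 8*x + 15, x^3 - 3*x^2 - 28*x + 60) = x + 5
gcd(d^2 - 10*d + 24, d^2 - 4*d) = d - 4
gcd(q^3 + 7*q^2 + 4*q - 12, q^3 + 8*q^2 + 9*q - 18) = q^2 + 5*q - 6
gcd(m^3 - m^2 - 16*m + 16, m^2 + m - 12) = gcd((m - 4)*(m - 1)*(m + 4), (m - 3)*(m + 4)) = m + 4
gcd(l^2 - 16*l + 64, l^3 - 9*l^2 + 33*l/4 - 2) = l - 8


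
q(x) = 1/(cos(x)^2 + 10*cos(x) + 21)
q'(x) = (2*sin(x)*cos(x) + 10*sin(x))/(cos(x)^2 + 10*cos(x) + 21)^2 = 2*(cos(x) + 5)*sin(x)/(cos(x)^2 + 10*cos(x) + 21)^2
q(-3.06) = 0.08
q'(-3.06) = -0.00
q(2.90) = 0.08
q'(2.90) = 0.01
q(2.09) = 0.06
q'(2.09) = 0.03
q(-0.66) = 0.03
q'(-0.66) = -0.01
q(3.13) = 0.08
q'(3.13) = 0.00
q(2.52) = 0.07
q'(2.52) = 0.03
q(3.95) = 0.07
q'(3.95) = -0.03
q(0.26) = 0.03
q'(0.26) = 0.00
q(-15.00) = 0.07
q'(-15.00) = -0.03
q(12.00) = 0.03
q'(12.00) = -0.00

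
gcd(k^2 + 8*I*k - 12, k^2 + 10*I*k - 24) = k + 6*I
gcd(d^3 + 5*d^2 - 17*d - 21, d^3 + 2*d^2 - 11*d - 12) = d^2 - 2*d - 3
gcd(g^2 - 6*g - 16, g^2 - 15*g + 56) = g - 8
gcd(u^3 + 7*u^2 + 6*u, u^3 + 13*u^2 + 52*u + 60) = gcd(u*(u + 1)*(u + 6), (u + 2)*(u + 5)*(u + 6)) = u + 6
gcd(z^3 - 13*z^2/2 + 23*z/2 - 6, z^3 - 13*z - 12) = z - 4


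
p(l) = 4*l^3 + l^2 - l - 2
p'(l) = 12*l^2 + 2*l - 1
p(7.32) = 1613.16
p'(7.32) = 656.63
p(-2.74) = -74.04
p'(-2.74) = 83.61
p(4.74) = 441.71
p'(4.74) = 278.09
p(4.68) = 425.24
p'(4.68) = 271.19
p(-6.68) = -1143.01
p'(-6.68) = 521.11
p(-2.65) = -66.77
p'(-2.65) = 77.97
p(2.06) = 35.15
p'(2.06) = 54.04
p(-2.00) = -28.00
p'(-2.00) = 43.00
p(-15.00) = -13262.00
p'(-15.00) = 2669.00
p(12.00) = 7042.00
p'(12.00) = 1751.00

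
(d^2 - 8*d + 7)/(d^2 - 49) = (d - 1)/(d + 7)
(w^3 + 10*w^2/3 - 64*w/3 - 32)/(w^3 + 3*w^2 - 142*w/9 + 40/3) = 3*(3*w^2 - 8*w - 16)/(9*w^2 - 27*w + 20)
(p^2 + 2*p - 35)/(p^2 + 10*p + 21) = (p - 5)/(p + 3)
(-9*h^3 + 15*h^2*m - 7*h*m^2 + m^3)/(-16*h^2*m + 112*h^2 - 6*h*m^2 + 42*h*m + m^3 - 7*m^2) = (9*h^3 - 15*h^2*m + 7*h*m^2 - m^3)/(16*h^2*m - 112*h^2 + 6*h*m^2 - 42*h*m - m^3 + 7*m^2)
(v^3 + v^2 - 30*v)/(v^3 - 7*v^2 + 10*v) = (v + 6)/(v - 2)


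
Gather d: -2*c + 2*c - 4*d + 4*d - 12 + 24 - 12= 0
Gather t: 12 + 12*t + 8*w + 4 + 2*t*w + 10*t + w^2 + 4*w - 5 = t*(2*w + 22) + w^2 + 12*w + 11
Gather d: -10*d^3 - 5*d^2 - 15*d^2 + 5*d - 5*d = -10*d^3 - 20*d^2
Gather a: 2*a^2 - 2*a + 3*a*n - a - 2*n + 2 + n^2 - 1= 2*a^2 + a*(3*n - 3) + n^2 - 2*n + 1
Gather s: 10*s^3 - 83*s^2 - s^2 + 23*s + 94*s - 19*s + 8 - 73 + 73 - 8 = 10*s^3 - 84*s^2 + 98*s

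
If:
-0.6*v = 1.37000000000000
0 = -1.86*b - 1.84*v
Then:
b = 2.26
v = -2.28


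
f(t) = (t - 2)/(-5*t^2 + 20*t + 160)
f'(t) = (t - 2)*(10*t - 20)/(-5*t^2 + 20*t + 160)^2 + 1/(-5*t^2 + 20*t + 160)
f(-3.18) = -0.11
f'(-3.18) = 0.15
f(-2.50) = -0.06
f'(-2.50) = 0.05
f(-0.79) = -0.02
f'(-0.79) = 0.01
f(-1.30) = -0.03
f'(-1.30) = 0.01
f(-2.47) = -0.06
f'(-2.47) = 0.04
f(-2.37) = -0.05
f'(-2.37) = 0.04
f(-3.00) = -0.09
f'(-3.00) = 0.10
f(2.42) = 0.00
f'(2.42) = 0.01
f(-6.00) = 0.06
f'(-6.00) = 0.03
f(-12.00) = 0.02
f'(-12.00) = 0.00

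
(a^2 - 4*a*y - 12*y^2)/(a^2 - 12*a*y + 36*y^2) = (-a - 2*y)/(-a + 6*y)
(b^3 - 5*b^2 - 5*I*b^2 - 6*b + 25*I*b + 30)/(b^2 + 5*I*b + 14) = (b^2 - b*(5 + 3*I) + 15*I)/(b + 7*I)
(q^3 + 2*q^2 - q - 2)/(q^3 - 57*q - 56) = (q^2 + q - 2)/(q^2 - q - 56)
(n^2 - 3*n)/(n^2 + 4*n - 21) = n/(n + 7)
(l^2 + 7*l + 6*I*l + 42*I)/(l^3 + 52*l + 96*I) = (l + 7)/(l^2 - 6*I*l + 16)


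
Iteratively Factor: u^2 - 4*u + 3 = (u - 1)*(u - 3)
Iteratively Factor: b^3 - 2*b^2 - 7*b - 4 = (b + 1)*(b^2 - 3*b - 4) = (b - 4)*(b + 1)*(b + 1)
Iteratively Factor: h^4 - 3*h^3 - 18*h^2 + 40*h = (h - 2)*(h^3 - h^2 - 20*h) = (h - 5)*(h - 2)*(h^2 + 4*h) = h*(h - 5)*(h - 2)*(h + 4)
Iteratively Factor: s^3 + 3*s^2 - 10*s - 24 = (s + 2)*(s^2 + s - 12) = (s - 3)*(s + 2)*(s + 4)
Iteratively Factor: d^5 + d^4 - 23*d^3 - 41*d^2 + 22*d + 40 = (d - 1)*(d^4 + 2*d^3 - 21*d^2 - 62*d - 40) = (d - 1)*(d + 4)*(d^3 - 2*d^2 - 13*d - 10) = (d - 1)*(d + 2)*(d + 4)*(d^2 - 4*d - 5) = (d - 5)*(d - 1)*(d + 2)*(d + 4)*(d + 1)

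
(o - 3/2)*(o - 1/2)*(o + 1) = o^3 - o^2 - 5*o/4 + 3/4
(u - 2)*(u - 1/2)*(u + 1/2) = u^3 - 2*u^2 - u/4 + 1/2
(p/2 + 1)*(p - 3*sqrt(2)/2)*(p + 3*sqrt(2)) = p^3/2 + p^2 + 3*sqrt(2)*p^2/4 - 9*p/2 + 3*sqrt(2)*p/2 - 9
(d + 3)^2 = d^2 + 6*d + 9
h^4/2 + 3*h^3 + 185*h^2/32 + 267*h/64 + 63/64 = (h/2 + 1/4)*(h + 3/4)*(h + 7/4)*(h + 3)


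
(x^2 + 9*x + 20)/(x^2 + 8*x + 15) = (x + 4)/(x + 3)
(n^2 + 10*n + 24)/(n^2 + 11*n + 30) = (n + 4)/(n + 5)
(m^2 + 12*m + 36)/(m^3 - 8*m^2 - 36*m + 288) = (m + 6)/(m^2 - 14*m + 48)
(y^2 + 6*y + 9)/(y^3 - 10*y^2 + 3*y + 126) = (y + 3)/(y^2 - 13*y + 42)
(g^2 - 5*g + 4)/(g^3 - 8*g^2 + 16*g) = (g - 1)/(g*(g - 4))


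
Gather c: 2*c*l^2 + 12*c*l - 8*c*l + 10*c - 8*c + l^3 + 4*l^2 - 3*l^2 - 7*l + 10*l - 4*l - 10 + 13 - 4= c*(2*l^2 + 4*l + 2) + l^3 + l^2 - l - 1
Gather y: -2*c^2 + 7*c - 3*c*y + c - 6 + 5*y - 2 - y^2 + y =-2*c^2 + 8*c - y^2 + y*(6 - 3*c) - 8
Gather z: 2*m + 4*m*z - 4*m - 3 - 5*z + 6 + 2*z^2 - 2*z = -2*m + 2*z^2 + z*(4*m - 7) + 3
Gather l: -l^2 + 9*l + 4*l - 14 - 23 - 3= -l^2 + 13*l - 40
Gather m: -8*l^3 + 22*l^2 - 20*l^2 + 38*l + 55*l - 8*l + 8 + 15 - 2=-8*l^3 + 2*l^2 + 85*l + 21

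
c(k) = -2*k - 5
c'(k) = -2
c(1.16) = -7.32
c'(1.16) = -2.00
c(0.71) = -6.42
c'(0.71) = -2.00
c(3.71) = -12.42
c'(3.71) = -2.00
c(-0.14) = -4.72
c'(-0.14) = -2.00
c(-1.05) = -2.90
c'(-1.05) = -2.00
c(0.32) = -5.64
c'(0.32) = -2.00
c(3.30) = -11.60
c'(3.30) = -2.00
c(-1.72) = -1.56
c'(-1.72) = -2.00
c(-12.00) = 19.00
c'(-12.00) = -2.00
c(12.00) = -29.00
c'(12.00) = -2.00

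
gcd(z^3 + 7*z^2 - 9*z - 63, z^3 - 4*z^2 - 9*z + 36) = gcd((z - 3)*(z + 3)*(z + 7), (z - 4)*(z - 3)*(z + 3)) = z^2 - 9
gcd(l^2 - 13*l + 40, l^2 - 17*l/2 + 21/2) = 1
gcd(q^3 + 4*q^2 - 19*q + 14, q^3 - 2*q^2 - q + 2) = q^2 - 3*q + 2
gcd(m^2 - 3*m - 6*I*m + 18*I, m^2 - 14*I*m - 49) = 1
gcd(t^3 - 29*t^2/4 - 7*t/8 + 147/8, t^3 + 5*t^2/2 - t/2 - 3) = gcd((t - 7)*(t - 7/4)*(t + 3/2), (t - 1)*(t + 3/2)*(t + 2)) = t + 3/2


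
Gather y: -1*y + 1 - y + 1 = 2 - 2*y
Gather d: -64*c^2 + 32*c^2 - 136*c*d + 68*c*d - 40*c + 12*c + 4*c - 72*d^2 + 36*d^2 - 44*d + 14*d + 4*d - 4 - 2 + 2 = -32*c^2 - 24*c - 36*d^2 + d*(-68*c - 26) - 4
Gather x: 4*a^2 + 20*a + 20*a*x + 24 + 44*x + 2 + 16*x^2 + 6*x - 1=4*a^2 + 20*a + 16*x^2 + x*(20*a + 50) + 25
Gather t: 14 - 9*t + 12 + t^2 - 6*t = t^2 - 15*t + 26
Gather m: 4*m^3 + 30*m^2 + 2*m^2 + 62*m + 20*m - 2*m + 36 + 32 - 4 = 4*m^3 + 32*m^2 + 80*m + 64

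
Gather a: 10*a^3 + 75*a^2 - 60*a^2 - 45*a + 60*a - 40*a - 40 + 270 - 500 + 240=10*a^3 + 15*a^2 - 25*a - 30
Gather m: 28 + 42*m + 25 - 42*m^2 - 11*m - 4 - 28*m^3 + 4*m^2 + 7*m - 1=-28*m^3 - 38*m^2 + 38*m + 48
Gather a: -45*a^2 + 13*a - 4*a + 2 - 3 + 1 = -45*a^2 + 9*a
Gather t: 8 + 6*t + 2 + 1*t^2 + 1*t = t^2 + 7*t + 10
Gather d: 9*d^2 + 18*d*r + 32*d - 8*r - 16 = 9*d^2 + d*(18*r + 32) - 8*r - 16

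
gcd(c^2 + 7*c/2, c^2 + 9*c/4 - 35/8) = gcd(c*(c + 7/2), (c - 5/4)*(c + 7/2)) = c + 7/2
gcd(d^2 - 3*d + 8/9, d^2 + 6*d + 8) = 1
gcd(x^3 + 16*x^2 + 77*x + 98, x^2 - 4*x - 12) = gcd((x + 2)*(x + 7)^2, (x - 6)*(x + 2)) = x + 2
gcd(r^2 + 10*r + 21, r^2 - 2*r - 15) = r + 3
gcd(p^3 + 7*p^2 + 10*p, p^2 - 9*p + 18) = 1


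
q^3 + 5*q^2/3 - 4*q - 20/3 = (q - 2)*(q + 5/3)*(q + 2)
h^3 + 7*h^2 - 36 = (h - 2)*(h + 3)*(h + 6)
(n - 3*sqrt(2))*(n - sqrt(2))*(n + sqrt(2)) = n^3 - 3*sqrt(2)*n^2 - 2*n + 6*sqrt(2)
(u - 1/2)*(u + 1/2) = u^2 - 1/4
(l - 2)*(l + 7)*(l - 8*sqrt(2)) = l^3 - 8*sqrt(2)*l^2 + 5*l^2 - 40*sqrt(2)*l - 14*l + 112*sqrt(2)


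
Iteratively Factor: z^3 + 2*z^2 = (z)*(z^2 + 2*z) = z*(z + 2)*(z)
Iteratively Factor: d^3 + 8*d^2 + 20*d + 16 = (d + 2)*(d^2 + 6*d + 8) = (d + 2)*(d + 4)*(d + 2)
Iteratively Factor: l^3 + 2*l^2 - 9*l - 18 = (l + 3)*(l^2 - l - 6) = (l - 3)*(l + 3)*(l + 2)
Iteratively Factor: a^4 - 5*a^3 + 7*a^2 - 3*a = (a)*(a^3 - 5*a^2 + 7*a - 3) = a*(a - 3)*(a^2 - 2*a + 1) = a*(a - 3)*(a - 1)*(a - 1)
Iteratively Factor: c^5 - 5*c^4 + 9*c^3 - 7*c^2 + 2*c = (c - 2)*(c^4 - 3*c^3 + 3*c^2 - c) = (c - 2)*(c - 1)*(c^3 - 2*c^2 + c) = (c - 2)*(c - 1)^2*(c^2 - c) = (c - 2)*(c - 1)^3*(c)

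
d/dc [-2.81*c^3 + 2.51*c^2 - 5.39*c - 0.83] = -8.43*c^2 + 5.02*c - 5.39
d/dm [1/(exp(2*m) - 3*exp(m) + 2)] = (3 - 2*exp(m))*exp(m)/(exp(2*m) - 3*exp(m) + 2)^2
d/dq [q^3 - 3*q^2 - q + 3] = 3*q^2 - 6*q - 1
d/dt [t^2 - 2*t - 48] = 2*t - 2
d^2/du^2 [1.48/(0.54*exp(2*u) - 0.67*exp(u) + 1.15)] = ((0.9916 - 3.1968*exp(u))*(0.54*exp(2*u) - 0.67*exp(u) + 1.15) + 1.48*(1.08*exp(u) - 0.67)*(2.16*exp(u) - 1.34)*exp(u))*exp(u)/(0.54*exp(2*u) - 0.67*exp(u) + 1.15)^3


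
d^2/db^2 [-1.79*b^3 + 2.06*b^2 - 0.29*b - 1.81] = 4.12 - 10.74*b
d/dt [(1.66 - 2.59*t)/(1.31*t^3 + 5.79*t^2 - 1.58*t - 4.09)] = (6.7858*t^3 + 8.4723*t^2 - 19.2228*t + 13.2159)/(1.7161*t^6 + 15.1698*t^5 + 29.3845*t^4 - 29.0122*t^3 - 44.8658*t^2 + 12.9244*t + 16.7281)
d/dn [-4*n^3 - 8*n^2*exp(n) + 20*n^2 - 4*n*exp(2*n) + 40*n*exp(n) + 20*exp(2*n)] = -8*n^2*exp(n) - 12*n^2 - 8*n*exp(2*n) + 24*n*exp(n) + 40*n + 36*exp(2*n) + 40*exp(n)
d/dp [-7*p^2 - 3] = -14*p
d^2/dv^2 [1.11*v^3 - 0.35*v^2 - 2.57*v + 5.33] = 6.66*v - 0.7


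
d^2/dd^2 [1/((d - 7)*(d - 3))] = 2*((d - 7)^2 + (d - 7)*(d - 3) + (d - 3)^2)/((d - 7)^3*(d - 3)^3)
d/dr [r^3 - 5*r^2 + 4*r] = 3*r^2 - 10*r + 4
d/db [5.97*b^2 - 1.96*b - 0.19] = 11.94*b - 1.96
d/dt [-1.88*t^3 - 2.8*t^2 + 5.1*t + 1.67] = -5.64*t^2 - 5.6*t + 5.1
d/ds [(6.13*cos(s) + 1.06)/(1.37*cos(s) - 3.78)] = 24.6236*sin(s)/(1.37*cos(s) - 3.78)^2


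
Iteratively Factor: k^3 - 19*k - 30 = (k + 2)*(k^2 - 2*k - 15) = (k - 5)*(k + 2)*(k + 3)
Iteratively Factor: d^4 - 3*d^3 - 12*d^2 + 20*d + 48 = (d + 2)*(d^3 - 5*d^2 - 2*d + 24) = (d + 2)^2*(d^2 - 7*d + 12) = (d - 3)*(d + 2)^2*(d - 4)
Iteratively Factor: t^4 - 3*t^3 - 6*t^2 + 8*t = (t + 2)*(t^3 - 5*t^2 + 4*t) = (t - 4)*(t + 2)*(t^2 - t) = (t - 4)*(t - 1)*(t + 2)*(t)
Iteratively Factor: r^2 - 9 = (r - 3)*(r + 3)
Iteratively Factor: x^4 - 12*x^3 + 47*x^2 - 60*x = (x)*(x^3 - 12*x^2 + 47*x - 60) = x*(x - 3)*(x^2 - 9*x + 20) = x*(x - 4)*(x - 3)*(x - 5)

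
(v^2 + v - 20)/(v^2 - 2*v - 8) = (v + 5)/(v + 2)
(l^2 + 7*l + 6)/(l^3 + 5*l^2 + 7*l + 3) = (l + 6)/(l^2 + 4*l + 3)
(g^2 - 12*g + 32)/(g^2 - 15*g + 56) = (g - 4)/(g - 7)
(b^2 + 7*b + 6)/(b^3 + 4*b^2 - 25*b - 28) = (b + 6)/(b^2 + 3*b - 28)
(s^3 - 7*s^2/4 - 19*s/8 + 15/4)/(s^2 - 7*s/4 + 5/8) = (2*s^2 - s - 6)/(2*s - 1)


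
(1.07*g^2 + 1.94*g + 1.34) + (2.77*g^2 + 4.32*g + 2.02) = 3.84*g^2 + 6.26*g + 3.36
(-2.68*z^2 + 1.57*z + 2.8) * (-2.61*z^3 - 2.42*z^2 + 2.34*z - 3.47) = 6.9948*z^5 + 2.3879*z^4 - 17.3786*z^3 + 6.1974*z^2 + 1.1041*z - 9.716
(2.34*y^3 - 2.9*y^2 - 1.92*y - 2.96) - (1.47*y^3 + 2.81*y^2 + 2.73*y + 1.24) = 0.87*y^3 - 5.71*y^2 - 4.65*y - 4.2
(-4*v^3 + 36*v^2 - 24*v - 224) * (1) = -4*v^3 + 36*v^2 - 24*v - 224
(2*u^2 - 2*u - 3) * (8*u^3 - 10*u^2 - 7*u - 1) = 16*u^5 - 36*u^4 - 18*u^3 + 42*u^2 + 23*u + 3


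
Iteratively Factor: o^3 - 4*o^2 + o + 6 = (o - 3)*(o^2 - o - 2) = (o - 3)*(o + 1)*(o - 2)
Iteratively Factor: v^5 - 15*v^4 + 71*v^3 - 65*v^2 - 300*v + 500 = (v - 2)*(v^4 - 13*v^3 + 45*v^2 + 25*v - 250) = (v - 5)*(v - 2)*(v^3 - 8*v^2 + 5*v + 50) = (v - 5)^2*(v - 2)*(v^2 - 3*v - 10) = (v - 5)^3*(v - 2)*(v + 2)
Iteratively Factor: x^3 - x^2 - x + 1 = (x - 1)*(x^2 - 1) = (x - 1)^2*(x + 1)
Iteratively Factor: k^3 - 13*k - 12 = (k - 4)*(k^2 + 4*k + 3) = (k - 4)*(k + 3)*(k + 1)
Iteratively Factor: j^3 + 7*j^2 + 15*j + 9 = (j + 3)*(j^2 + 4*j + 3) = (j + 1)*(j + 3)*(j + 3)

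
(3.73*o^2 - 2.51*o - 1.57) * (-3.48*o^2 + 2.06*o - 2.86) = -12.9804*o^4 + 16.4186*o^3 - 10.3748*o^2 + 3.9444*o + 4.4902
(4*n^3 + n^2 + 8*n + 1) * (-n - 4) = -4*n^4 - 17*n^3 - 12*n^2 - 33*n - 4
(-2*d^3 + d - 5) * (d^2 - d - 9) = -2*d^5 + 2*d^4 + 19*d^3 - 6*d^2 - 4*d + 45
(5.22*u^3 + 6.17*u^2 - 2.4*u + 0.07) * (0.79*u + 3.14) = 4.1238*u^4 + 21.2651*u^3 + 17.4778*u^2 - 7.4807*u + 0.2198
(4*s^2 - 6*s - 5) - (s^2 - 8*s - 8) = 3*s^2 + 2*s + 3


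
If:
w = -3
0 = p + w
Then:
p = 3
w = -3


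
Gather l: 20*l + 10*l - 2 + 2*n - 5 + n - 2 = 30*l + 3*n - 9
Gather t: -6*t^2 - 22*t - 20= -6*t^2 - 22*t - 20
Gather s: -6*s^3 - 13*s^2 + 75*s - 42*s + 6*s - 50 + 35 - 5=-6*s^3 - 13*s^2 + 39*s - 20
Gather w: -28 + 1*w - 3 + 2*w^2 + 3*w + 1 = 2*w^2 + 4*w - 30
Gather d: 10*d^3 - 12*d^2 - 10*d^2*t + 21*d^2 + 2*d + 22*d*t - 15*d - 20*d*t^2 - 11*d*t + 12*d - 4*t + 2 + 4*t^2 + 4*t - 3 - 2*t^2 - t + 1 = 10*d^3 + d^2*(9 - 10*t) + d*(-20*t^2 + 11*t - 1) + 2*t^2 - t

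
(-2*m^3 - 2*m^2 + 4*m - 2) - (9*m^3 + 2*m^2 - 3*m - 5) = -11*m^3 - 4*m^2 + 7*m + 3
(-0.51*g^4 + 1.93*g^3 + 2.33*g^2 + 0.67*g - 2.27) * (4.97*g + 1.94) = -2.5347*g^5 + 8.6027*g^4 + 15.3243*g^3 + 7.8501*g^2 - 9.9821*g - 4.4038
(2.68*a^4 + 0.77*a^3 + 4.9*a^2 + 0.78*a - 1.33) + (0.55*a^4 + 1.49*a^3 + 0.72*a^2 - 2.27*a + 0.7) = 3.23*a^4 + 2.26*a^3 + 5.62*a^2 - 1.49*a - 0.63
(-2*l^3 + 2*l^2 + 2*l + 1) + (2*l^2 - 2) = -2*l^3 + 4*l^2 + 2*l - 1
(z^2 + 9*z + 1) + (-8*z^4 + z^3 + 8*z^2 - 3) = -8*z^4 + z^3 + 9*z^2 + 9*z - 2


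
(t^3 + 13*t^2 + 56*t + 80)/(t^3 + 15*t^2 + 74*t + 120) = (t + 4)/(t + 6)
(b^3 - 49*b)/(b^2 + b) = (b^2 - 49)/(b + 1)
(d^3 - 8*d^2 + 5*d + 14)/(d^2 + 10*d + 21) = (d^3 - 8*d^2 + 5*d + 14)/(d^2 + 10*d + 21)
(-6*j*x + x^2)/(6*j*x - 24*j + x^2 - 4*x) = x*(-6*j + x)/(6*j*x - 24*j + x^2 - 4*x)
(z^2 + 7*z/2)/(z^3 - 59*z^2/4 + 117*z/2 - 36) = 2*z*(2*z + 7)/(4*z^3 - 59*z^2 + 234*z - 144)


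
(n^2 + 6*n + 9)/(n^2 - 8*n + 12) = (n^2 + 6*n + 9)/(n^2 - 8*n + 12)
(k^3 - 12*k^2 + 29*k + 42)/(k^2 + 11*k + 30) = (k^3 - 12*k^2 + 29*k + 42)/(k^2 + 11*k + 30)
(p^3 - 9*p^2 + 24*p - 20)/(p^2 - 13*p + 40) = (p^2 - 4*p + 4)/(p - 8)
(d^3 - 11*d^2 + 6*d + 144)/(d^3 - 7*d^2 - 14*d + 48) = (d - 6)/(d - 2)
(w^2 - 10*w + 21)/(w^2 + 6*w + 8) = (w^2 - 10*w + 21)/(w^2 + 6*w + 8)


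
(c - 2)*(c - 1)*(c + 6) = c^3 + 3*c^2 - 16*c + 12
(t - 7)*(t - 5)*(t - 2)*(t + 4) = t^4 - 10*t^3 + 3*t^2 + 166*t - 280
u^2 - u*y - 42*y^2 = (u - 7*y)*(u + 6*y)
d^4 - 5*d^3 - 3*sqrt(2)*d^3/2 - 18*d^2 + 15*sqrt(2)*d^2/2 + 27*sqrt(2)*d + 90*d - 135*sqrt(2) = (d - 5)*(d - 3*sqrt(2))*(d - 3*sqrt(2)/2)*(d + 3*sqrt(2))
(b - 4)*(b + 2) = b^2 - 2*b - 8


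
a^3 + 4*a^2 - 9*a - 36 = (a - 3)*(a + 3)*(a + 4)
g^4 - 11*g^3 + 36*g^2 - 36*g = g*(g - 6)*(g - 3)*(g - 2)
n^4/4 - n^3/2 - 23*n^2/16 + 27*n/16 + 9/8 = (n/4 + 1/2)*(n - 3)*(n - 3/2)*(n + 1/2)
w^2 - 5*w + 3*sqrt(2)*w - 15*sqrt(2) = (w - 5)*(w + 3*sqrt(2))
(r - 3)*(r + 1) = r^2 - 2*r - 3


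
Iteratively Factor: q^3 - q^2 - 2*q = (q - 2)*(q^2 + q) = q*(q - 2)*(q + 1)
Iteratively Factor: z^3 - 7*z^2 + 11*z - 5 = (z - 1)*(z^2 - 6*z + 5) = (z - 5)*(z - 1)*(z - 1)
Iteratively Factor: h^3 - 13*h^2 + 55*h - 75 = (h - 5)*(h^2 - 8*h + 15) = (h - 5)^2*(h - 3)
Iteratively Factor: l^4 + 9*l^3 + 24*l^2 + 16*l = (l)*(l^3 + 9*l^2 + 24*l + 16) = l*(l + 4)*(l^2 + 5*l + 4) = l*(l + 4)^2*(l + 1)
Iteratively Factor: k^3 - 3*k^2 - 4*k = (k + 1)*(k^2 - 4*k) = k*(k + 1)*(k - 4)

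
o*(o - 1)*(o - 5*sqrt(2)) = o^3 - 5*sqrt(2)*o^2 - o^2 + 5*sqrt(2)*o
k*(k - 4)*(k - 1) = k^3 - 5*k^2 + 4*k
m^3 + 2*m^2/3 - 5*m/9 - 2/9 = (m - 2/3)*(m + 1/3)*(m + 1)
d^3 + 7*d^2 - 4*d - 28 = (d - 2)*(d + 2)*(d + 7)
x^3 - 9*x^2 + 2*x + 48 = (x - 8)*(x - 3)*(x + 2)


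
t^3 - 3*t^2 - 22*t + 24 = (t - 6)*(t - 1)*(t + 4)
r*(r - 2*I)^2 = r^3 - 4*I*r^2 - 4*r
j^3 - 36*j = j*(j - 6)*(j + 6)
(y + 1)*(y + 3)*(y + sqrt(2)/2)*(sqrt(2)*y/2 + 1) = sqrt(2)*y^4/2 + 3*y^3/2 + 2*sqrt(2)*y^3 + 2*sqrt(2)*y^2 + 6*y^2 + 2*sqrt(2)*y + 9*y/2 + 3*sqrt(2)/2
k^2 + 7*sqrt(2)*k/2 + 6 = (k + 3*sqrt(2)/2)*(k + 2*sqrt(2))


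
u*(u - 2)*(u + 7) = u^3 + 5*u^2 - 14*u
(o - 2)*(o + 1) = o^2 - o - 2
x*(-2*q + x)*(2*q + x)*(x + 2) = -4*q^2*x^2 - 8*q^2*x + x^4 + 2*x^3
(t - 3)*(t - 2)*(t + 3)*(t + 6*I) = t^4 - 2*t^3 + 6*I*t^3 - 9*t^2 - 12*I*t^2 + 18*t - 54*I*t + 108*I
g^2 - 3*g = g*(g - 3)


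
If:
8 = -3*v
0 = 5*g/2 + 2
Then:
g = -4/5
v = -8/3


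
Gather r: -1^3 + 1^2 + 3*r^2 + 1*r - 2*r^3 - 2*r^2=-2*r^3 + r^2 + r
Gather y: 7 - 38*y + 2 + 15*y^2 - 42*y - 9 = 15*y^2 - 80*y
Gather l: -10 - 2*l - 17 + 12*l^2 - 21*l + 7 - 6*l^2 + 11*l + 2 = 6*l^2 - 12*l - 18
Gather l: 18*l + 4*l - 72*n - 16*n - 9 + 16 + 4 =22*l - 88*n + 11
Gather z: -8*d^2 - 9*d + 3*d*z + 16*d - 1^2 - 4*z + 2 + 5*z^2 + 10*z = -8*d^2 + 7*d + 5*z^2 + z*(3*d + 6) + 1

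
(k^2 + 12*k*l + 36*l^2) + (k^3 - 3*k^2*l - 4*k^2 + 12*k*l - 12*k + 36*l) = k^3 - 3*k^2*l - 3*k^2 + 24*k*l - 12*k + 36*l^2 + 36*l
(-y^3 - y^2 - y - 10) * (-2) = 2*y^3 + 2*y^2 + 2*y + 20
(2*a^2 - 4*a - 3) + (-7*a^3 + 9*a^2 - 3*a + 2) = -7*a^3 + 11*a^2 - 7*a - 1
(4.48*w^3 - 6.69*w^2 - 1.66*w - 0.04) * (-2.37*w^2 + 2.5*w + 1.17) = -10.6176*w^5 + 27.0553*w^4 - 7.5492*w^3 - 11.8825*w^2 - 2.0422*w - 0.0468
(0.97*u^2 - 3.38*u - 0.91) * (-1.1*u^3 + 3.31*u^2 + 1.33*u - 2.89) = -1.067*u^5 + 6.9287*u^4 - 8.8967*u^3 - 10.3108*u^2 + 8.5579*u + 2.6299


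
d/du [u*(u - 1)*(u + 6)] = 3*u^2 + 10*u - 6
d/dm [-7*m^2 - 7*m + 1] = -14*m - 7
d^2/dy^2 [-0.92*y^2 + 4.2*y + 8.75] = -1.84000000000000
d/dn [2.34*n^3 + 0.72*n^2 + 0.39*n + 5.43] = 7.02*n^2 + 1.44*n + 0.39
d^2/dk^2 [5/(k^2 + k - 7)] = 10*(-k^2 - k + (2*k + 1)^2 + 7)/(k^2 + k - 7)^3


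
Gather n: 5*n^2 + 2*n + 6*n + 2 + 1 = 5*n^2 + 8*n + 3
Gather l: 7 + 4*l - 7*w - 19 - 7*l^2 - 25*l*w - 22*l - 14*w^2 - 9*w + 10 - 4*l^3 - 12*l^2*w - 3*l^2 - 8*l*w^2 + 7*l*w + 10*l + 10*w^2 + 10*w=-4*l^3 + l^2*(-12*w - 10) + l*(-8*w^2 - 18*w - 8) - 4*w^2 - 6*w - 2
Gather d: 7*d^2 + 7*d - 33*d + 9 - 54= 7*d^2 - 26*d - 45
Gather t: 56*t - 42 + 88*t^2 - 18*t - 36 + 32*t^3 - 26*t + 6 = 32*t^3 + 88*t^2 + 12*t - 72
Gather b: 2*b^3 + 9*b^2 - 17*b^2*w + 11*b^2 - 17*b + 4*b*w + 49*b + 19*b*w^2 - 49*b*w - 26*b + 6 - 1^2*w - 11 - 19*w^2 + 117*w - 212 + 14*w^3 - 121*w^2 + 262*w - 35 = 2*b^3 + b^2*(20 - 17*w) + b*(19*w^2 - 45*w + 6) + 14*w^3 - 140*w^2 + 378*w - 252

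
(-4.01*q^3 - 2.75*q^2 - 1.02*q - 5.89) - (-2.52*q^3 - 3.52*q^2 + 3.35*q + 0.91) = -1.49*q^3 + 0.77*q^2 - 4.37*q - 6.8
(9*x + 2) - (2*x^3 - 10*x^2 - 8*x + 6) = -2*x^3 + 10*x^2 + 17*x - 4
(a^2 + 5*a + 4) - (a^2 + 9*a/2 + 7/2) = a/2 + 1/2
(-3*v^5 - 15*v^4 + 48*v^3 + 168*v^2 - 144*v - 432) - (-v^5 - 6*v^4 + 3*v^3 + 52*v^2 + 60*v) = -2*v^5 - 9*v^4 + 45*v^3 + 116*v^2 - 204*v - 432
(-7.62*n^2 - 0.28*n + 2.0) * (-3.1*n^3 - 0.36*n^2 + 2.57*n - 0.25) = 23.622*n^5 + 3.6112*n^4 - 25.6826*n^3 + 0.4654*n^2 + 5.21*n - 0.5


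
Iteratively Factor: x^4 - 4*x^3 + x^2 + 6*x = (x - 3)*(x^3 - x^2 - 2*x) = x*(x - 3)*(x^2 - x - 2) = x*(x - 3)*(x + 1)*(x - 2)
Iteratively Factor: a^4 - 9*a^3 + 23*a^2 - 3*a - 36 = (a + 1)*(a^3 - 10*a^2 + 33*a - 36) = (a - 3)*(a + 1)*(a^2 - 7*a + 12) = (a - 3)^2*(a + 1)*(a - 4)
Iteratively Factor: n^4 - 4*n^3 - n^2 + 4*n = (n)*(n^3 - 4*n^2 - n + 4) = n*(n - 1)*(n^2 - 3*n - 4) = n*(n - 1)*(n + 1)*(n - 4)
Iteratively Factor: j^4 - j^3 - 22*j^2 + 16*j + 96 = (j - 4)*(j^3 + 3*j^2 - 10*j - 24) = (j - 4)*(j + 2)*(j^2 + j - 12) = (j - 4)*(j - 3)*(j + 2)*(j + 4)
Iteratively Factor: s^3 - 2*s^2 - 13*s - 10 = (s - 5)*(s^2 + 3*s + 2) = (s - 5)*(s + 1)*(s + 2)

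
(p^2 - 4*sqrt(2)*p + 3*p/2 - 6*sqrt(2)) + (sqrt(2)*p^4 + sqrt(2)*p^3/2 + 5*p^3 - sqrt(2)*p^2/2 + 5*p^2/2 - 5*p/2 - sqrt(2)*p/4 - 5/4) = sqrt(2)*p^4 + sqrt(2)*p^3/2 + 5*p^3 - sqrt(2)*p^2/2 + 7*p^2/2 - 17*sqrt(2)*p/4 - p - 6*sqrt(2) - 5/4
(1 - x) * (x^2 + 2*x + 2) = -x^3 - x^2 + 2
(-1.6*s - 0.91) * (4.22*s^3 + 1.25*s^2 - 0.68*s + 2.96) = -6.752*s^4 - 5.8402*s^3 - 0.0494999999999999*s^2 - 4.1172*s - 2.6936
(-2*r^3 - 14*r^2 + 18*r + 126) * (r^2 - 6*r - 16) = -2*r^5 - 2*r^4 + 134*r^3 + 242*r^2 - 1044*r - 2016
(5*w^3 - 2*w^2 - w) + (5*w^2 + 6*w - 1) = 5*w^3 + 3*w^2 + 5*w - 1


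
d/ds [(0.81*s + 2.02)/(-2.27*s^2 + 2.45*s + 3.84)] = (1.8387*s^2 + 9.1708*s - 1.8386)/(5.1529*s^4 - 11.123*s^3 - 11.4311*s^2 + 18.816*s + 14.7456)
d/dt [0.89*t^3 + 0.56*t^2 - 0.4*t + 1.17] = 2.67*t^2 + 1.12*t - 0.4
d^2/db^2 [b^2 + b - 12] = 2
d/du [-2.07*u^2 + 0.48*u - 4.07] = 0.48 - 4.14*u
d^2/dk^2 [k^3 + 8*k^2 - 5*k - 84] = 6*k + 16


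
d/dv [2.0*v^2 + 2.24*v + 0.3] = 4.0*v + 2.24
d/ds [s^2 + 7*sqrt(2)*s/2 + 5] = 2*s + 7*sqrt(2)/2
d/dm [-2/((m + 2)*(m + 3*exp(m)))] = 2*(m + (m + 2)*(3*exp(m) + 1) + 3*exp(m))/((m + 2)^2*(m + 3*exp(m))^2)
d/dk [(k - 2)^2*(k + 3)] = (k - 2)*(3*k + 4)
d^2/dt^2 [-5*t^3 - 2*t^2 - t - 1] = -30*t - 4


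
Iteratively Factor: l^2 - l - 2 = (l - 2)*(l + 1)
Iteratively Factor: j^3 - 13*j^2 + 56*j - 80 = (j - 5)*(j^2 - 8*j + 16) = (j - 5)*(j - 4)*(j - 4)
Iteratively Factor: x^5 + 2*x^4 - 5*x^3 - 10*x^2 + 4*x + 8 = (x - 1)*(x^4 + 3*x^3 - 2*x^2 - 12*x - 8) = (x - 1)*(x + 1)*(x^3 + 2*x^2 - 4*x - 8) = (x - 2)*(x - 1)*(x + 1)*(x^2 + 4*x + 4) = (x - 2)*(x - 1)*(x + 1)*(x + 2)*(x + 2)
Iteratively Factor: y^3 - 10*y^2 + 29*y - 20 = (y - 5)*(y^2 - 5*y + 4) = (y - 5)*(y - 4)*(y - 1)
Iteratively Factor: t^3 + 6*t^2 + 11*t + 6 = (t + 3)*(t^2 + 3*t + 2) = (t + 1)*(t + 3)*(t + 2)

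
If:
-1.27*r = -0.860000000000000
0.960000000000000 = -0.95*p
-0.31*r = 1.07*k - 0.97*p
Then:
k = -1.11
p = -1.01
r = 0.68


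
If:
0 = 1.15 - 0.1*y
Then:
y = 11.50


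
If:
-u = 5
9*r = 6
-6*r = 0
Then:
No Solution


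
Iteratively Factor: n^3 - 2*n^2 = (n)*(n^2 - 2*n) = n^2*(n - 2)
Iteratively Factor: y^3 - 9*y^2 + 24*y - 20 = (y - 2)*(y^2 - 7*y + 10) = (y - 2)^2*(y - 5)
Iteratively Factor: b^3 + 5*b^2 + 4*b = (b)*(b^2 + 5*b + 4) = b*(b + 4)*(b + 1)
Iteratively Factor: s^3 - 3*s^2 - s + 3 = (s - 1)*(s^2 - 2*s - 3) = (s - 1)*(s + 1)*(s - 3)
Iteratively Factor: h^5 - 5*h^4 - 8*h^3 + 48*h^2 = (h - 4)*(h^4 - h^3 - 12*h^2) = h*(h - 4)*(h^3 - h^2 - 12*h) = h*(h - 4)^2*(h^2 + 3*h) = h^2*(h - 4)^2*(h + 3)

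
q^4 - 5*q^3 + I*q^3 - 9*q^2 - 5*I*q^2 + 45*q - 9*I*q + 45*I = (q - 5)*(q - 3)*(q + 3)*(q + I)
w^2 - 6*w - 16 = (w - 8)*(w + 2)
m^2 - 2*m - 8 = (m - 4)*(m + 2)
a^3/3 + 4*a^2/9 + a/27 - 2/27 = (a/3 + 1/3)*(a - 1/3)*(a + 2/3)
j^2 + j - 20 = (j - 4)*(j + 5)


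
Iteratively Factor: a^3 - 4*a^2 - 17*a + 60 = (a - 5)*(a^2 + a - 12) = (a - 5)*(a + 4)*(a - 3)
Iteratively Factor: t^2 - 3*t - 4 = (t + 1)*(t - 4)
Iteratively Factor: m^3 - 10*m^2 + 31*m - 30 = (m - 2)*(m^2 - 8*m + 15) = (m - 5)*(m - 2)*(m - 3)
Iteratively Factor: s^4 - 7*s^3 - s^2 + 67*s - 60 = (s - 1)*(s^3 - 6*s^2 - 7*s + 60) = (s - 5)*(s - 1)*(s^2 - s - 12) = (s - 5)*(s - 1)*(s + 3)*(s - 4)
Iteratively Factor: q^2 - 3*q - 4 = (q - 4)*(q + 1)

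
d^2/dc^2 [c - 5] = 0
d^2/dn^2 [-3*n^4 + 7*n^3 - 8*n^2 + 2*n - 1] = -36*n^2 + 42*n - 16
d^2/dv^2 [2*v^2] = 4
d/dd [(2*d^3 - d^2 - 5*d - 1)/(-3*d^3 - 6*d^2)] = (-5*d^3 - 10*d^2 - 13*d - 4)/(3*d^3*(d^2 + 4*d + 4))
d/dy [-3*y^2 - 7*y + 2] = -6*y - 7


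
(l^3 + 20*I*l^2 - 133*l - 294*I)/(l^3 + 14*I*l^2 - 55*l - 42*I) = (l + 7*I)/(l + I)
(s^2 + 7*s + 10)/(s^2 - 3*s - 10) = (s + 5)/(s - 5)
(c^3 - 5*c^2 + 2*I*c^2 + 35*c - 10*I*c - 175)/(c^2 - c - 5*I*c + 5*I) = (c^2 + c*(-5 + 7*I) - 35*I)/(c - 1)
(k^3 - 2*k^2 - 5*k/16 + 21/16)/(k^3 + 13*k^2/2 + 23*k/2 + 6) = (16*k^3 - 32*k^2 - 5*k + 21)/(8*(2*k^3 + 13*k^2 + 23*k + 12))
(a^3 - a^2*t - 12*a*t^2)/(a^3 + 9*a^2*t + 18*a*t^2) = (a - 4*t)/(a + 6*t)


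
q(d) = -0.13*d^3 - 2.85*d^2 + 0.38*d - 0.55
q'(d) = -0.39*d^2 - 5.7*d + 0.38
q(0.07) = -0.54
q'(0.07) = -0.02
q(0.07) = -0.54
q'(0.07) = -0.02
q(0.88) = -2.51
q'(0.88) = -4.94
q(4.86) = -80.94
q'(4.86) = -36.53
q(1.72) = -8.99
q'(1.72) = -10.58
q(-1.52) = -7.26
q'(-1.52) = 8.14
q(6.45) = -151.55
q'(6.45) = -52.61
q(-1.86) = -10.28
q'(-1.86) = 9.63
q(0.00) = -0.55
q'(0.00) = 0.38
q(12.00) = -631.03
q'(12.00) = -124.18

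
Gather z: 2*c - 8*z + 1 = 2*c - 8*z + 1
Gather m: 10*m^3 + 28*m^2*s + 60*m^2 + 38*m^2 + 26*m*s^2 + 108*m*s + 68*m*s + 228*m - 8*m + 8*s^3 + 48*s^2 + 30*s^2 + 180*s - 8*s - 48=10*m^3 + m^2*(28*s + 98) + m*(26*s^2 + 176*s + 220) + 8*s^3 + 78*s^2 + 172*s - 48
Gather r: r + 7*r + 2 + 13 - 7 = 8*r + 8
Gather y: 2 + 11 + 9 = 22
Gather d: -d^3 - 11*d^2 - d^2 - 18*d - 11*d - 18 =-d^3 - 12*d^2 - 29*d - 18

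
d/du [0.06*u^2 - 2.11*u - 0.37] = 0.12*u - 2.11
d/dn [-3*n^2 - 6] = -6*n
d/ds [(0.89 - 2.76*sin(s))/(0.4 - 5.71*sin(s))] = 3.9779*cos(s)/(5.71*sin(s) - 0.4)^2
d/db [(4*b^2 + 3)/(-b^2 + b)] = (4*b^2 + 6*b - 3)/(b^2*(b^2 - 2*b + 1))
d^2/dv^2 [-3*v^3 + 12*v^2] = 24 - 18*v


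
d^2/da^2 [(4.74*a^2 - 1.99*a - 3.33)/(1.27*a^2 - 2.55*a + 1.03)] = (7.105427357601e-15*a^4 + 24.281638*a^3 - 69.428106*a^2 + 80.323944*a - 34.990842)/(2.048383*a^6 - 12.338685*a^5 + 29.758386*a^4 - 36.595305*a^3 + 24.134754*a^2 - 8.115885*a + 1.092727)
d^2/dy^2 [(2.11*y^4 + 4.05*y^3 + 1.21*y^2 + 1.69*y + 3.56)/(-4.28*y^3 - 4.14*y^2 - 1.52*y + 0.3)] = (54.319512*y^6 - 123.584784*y^5 - 990.932424*y^4 - 1065.130816*y^3 - 531.315912*y^2 - 176.621328*y - 27.052168)/(78.402752*y^9 + 227.514528*y^8 + 303.604368*y^7 + 216.070488*y^6 + 75.927552*y^5 + 1.559448*y^4 - 6.659632*y^3 - 0.96156*y^2 + 0.4104*y - 0.027)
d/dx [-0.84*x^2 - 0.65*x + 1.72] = -1.68*x - 0.65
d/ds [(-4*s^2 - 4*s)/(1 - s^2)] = -4/(s^2 - 2*s + 1)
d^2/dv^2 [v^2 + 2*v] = 2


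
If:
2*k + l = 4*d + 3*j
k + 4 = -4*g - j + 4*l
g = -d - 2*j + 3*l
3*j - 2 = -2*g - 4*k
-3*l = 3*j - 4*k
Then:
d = -23/72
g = -11/8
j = 29/36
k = 7/12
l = -1/36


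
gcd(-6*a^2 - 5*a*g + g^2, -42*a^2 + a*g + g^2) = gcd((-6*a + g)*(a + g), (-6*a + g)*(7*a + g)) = 6*a - g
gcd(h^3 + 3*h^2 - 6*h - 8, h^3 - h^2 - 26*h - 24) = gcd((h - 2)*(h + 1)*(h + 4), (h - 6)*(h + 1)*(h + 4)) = h^2 + 5*h + 4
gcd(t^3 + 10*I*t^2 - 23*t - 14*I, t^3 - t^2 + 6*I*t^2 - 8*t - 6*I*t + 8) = t + 2*I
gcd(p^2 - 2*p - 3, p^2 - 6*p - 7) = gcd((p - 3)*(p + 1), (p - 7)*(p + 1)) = p + 1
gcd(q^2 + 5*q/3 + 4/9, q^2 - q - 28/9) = q + 4/3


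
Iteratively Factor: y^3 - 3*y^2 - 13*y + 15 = (y + 3)*(y^2 - 6*y + 5) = (y - 5)*(y + 3)*(y - 1)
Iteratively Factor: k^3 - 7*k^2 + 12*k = (k)*(k^2 - 7*k + 12) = k*(k - 4)*(k - 3)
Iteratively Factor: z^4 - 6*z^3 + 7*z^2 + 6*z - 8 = (z + 1)*(z^3 - 7*z^2 + 14*z - 8) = (z - 4)*(z + 1)*(z^2 - 3*z + 2) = (z - 4)*(z - 1)*(z + 1)*(z - 2)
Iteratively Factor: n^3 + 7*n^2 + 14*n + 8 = (n + 4)*(n^2 + 3*n + 2) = (n + 1)*(n + 4)*(n + 2)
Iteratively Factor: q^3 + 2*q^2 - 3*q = (q)*(q^2 + 2*q - 3) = q*(q - 1)*(q + 3)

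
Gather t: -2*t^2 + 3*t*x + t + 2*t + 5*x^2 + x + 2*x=-2*t^2 + t*(3*x + 3) + 5*x^2 + 3*x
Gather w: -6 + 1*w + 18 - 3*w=12 - 2*w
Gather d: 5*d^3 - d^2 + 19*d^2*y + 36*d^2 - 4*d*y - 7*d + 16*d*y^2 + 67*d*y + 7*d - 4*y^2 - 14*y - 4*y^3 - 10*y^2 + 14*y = 5*d^3 + d^2*(19*y + 35) + d*(16*y^2 + 63*y) - 4*y^3 - 14*y^2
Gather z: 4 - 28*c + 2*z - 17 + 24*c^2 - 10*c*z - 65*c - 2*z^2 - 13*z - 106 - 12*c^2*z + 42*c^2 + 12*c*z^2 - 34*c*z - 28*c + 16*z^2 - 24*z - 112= 66*c^2 - 121*c + z^2*(12*c + 14) + z*(-12*c^2 - 44*c - 35) - 231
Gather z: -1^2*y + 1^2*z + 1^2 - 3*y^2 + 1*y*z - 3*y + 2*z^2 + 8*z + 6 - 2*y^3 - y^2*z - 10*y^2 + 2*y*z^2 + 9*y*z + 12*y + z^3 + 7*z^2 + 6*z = -2*y^3 - 13*y^2 + 8*y + z^3 + z^2*(2*y + 9) + z*(-y^2 + 10*y + 15) + 7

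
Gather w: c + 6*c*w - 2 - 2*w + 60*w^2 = c + 60*w^2 + w*(6*c - 2) - 2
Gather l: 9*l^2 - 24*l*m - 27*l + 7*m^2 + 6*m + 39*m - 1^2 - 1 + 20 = 9*l^2 + l*(-24*m - 27) + 7*m^2 + 45*m + 18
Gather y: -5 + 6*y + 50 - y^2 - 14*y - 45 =-y^2 - 8*y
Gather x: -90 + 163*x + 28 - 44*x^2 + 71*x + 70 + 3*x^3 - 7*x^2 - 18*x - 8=3*x^3 - 51*x^2 + 216*x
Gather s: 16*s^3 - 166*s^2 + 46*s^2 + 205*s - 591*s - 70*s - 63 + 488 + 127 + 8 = 16*s^3 - 120*s^2 - 456*s + 560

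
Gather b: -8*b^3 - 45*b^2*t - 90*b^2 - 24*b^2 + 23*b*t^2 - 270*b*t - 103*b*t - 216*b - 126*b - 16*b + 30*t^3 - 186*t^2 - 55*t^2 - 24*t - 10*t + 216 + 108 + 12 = -8*b^3 + b^2*(-45*t - 114) + b*(23*t^2 - 373*t - 358) + 30*t^3 - 241*t^2 - 34*t + 336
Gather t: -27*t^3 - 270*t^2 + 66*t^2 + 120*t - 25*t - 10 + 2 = -27*t^3 - 204*t^2 + 95*t - 8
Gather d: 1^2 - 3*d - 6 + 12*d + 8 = 9*d + 3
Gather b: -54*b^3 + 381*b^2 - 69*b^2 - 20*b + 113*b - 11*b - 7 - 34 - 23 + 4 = -54*b^3 + 312*b^2 + 82*b - 60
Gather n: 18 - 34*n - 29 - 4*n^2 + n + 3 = -4*n^2 - 33*n - 8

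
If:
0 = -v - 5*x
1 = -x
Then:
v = 5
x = -1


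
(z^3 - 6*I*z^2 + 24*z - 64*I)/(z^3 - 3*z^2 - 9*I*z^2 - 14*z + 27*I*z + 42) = (z^2 - 4*I*z + 32)/(z^2 - z*(3 + 7*I) + 21*I)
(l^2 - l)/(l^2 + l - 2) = l/(l + 2)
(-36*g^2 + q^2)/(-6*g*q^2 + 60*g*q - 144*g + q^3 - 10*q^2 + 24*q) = (6*g + q)/(q^2 - 10*q + 24)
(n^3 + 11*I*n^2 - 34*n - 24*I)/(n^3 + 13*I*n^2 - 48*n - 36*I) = (n + 4*I)/(n + 6*I)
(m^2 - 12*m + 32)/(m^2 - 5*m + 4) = (m - 8)/(m - 1)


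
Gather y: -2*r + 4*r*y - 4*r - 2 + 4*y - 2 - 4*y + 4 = 4*r*y - 6*r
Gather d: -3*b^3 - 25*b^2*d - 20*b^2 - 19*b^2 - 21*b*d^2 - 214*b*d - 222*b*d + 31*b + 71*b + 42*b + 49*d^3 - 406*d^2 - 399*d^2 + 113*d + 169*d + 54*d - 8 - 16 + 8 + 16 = -3*b^3 - 39*b^2 + 144*b + 49*d^3 + d^2*(-21*b - 805) + d*(-25*b^2 - 436*b + 336)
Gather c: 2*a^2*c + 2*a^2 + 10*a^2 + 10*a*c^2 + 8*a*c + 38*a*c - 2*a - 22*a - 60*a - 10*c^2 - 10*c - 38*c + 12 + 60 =12*a^2 - 84*a + c^2*(10*a - 10) + c*(2*a^2 + 46*a - 48) + 72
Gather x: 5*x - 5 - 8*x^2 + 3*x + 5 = -8*x^2 + 8*x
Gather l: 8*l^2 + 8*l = 8*l^2 + 8*l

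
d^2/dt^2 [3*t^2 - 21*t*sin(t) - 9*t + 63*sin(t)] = 21*t*sin(t) - 63*sin(t) - 42*cos(t) + 6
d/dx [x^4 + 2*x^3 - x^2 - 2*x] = 4*x^3 + 6*x^2 - 2*x - 2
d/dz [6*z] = 6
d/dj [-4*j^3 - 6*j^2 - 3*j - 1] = -12*j^2 - 12*j - 3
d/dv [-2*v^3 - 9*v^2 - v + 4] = -6*v^2 - 18*v - 1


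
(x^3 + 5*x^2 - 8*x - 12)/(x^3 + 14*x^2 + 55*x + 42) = (x - 2)/(x + 7)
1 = 1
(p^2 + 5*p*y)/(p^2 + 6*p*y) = (p + 5*y)/(p + 6*y)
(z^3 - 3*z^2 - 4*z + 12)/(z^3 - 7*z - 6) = (z - 2)/(z + 1)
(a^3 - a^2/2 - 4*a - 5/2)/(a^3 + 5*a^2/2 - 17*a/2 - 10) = (a + 1)/(a + 4)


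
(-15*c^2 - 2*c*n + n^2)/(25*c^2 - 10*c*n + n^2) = (-3*c - n)/(5*c - n)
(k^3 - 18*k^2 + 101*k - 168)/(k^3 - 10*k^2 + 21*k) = (k - 8)/k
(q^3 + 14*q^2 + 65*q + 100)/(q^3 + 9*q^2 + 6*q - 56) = (q^2 + 10*q + 25)/(q^2 + 5*q - 14)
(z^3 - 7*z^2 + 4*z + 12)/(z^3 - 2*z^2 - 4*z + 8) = (z^2 - 5*z - 6)/(z^2 - 4)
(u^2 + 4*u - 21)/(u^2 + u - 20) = (u^2 + 4*u - 21)/(u^2 + u - 20)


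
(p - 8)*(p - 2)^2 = p^3 - 12*p^2 + 36*p - 32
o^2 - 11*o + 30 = (o - 6)*(o - 5)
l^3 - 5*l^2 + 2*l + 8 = (l - 4)*(l - 2)*(l + 1)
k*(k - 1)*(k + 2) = k^3 + k^2 - 2*k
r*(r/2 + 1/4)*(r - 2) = r^3/2 - 3*r^2/4 - r/2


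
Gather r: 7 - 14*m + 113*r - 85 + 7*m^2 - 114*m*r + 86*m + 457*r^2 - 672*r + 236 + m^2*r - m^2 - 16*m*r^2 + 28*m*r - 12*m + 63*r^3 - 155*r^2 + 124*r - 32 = 6*m^2 + 60*m + 63*r^3 + r^2*(302 - 16*m) + r*(m^2 - 86*m - 435) + 126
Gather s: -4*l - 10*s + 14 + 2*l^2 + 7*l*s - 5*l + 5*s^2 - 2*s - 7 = 2*l^2 - 9*l + 5*s^2 + s*(7*l - 12) + 7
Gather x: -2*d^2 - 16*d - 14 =-2*d^2 - 16*d - 14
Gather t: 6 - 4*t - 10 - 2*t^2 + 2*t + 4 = -2*t^2 - 2*t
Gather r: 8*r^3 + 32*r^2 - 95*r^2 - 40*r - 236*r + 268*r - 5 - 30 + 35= 8*r^3 - 63*r^2 - 8*r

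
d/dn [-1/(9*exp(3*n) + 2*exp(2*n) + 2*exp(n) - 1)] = (27*exp(2*n) + 4*exp(n) + 2)*exp(n)/(9*exp(3*n) + 2*exp(2*n) + 2*exp(n) - 1)^2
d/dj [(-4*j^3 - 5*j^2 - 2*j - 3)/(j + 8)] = (-8*j^3 - 101*j^2 - 80*j - 13)/(j^2 + 16*j + 64)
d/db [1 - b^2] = -2*b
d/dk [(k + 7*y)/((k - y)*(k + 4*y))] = ((k - y)*(k + 4*y) - (k - y)*(k + 7*y) - (k + 4*y)*(k + 7*y))/((k - y)^2*(k + 4*y)^2)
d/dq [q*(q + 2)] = 2*q + 2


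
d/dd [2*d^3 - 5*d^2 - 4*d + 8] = 6*d^2 - 10*d - 4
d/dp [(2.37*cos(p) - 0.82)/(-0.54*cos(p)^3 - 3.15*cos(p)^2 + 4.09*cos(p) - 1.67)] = (-2.5596*cos(p)^3 - 6.1371*cos(p)^2 + 5.166*cos(p) + 0.6041)*sin(p)/(0.2916*cos(p)^6 + 3.402*cos(p)^5 + 5.5053*cos(p)^4 - 23.9634*cos(p)^3 + 27.2491*cos(p)^2 - 13.6606*cos(p) + 2.7889)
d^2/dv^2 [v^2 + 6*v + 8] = 2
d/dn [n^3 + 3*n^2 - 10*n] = 3*n^2 + 6*n - 10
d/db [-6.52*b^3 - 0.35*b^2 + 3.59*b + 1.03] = -19.56*b^2 - 0.7*b + 3.59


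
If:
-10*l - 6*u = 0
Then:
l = -3*u/5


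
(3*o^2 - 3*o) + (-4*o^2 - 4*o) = -o^2 - 7*o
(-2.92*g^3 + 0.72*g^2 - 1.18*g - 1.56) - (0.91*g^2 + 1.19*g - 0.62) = -2.92*g^3 - 0.19*g^2 - 2.37*g - 0.94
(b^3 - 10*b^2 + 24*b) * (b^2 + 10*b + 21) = b^5 - 55*b^3 + 30*b^2 + 504*b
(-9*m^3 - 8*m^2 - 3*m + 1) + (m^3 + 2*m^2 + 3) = -8*m^3 - 6*m^2 - 3*m + 4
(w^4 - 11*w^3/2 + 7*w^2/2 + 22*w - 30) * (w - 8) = w^5 - 27*w^4/2 + 95*w^3/2 - 6*w^2 - 206*w + 240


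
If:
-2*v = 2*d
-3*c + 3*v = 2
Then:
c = v - 2/3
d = -v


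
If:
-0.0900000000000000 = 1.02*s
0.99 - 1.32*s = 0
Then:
No Solution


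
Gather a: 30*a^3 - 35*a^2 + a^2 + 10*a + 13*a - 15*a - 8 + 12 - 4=30*a^3 - 34*a^2 + 8*a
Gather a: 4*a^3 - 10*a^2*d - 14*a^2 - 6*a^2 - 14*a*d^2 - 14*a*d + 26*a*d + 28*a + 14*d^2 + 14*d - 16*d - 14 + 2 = 4*a^3 + a^2*(-10*d - 20) + a*(-14*d^2 + 12*d + 28) + 14*d^2 - 2*d - 12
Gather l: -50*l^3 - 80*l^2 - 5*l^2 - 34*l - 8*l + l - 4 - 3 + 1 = -50*l^3 - 85*l^2 - 41*l - 6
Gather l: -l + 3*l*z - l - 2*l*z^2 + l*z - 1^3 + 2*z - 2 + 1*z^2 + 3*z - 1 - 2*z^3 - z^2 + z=l*(-2*z^2 + 4*z - 2) - 2*z^3 + 6*z - 4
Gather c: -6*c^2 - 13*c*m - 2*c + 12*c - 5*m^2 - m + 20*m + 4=-6*c^2 + c*(10 - 13*m) - 5*m^2 + 19*m + 4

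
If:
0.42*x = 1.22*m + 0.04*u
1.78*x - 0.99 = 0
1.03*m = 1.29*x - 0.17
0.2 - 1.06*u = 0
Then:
No Solution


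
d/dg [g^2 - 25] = 2*g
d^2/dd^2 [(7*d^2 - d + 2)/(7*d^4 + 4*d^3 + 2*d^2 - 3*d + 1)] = 2*(1029*d^8 + 294*d^7 + 770*d^6 + 1632*d^5 + 21*d^4 - 56*d^3 - 150*d^2 - 54*d + 18)/(343*d^12 + 588*d^11 + 630*d^10 - 41*d^9 - 177*d^8 - 180*d^7 + 185*d^6 - 6*d^5 + 15*d^4 - 51*d^3 + 33*d^2 - 9*d + 1)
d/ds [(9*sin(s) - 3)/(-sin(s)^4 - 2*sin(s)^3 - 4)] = 3*(9*sin(s)^4 + 8*sin(s)^3 - 6*sin(s)^2 - 12)*cos(s)/(sin(s)^4 + 2*sin(s)^3 + 4)^2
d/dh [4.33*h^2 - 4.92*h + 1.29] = 8.66*h - 4.92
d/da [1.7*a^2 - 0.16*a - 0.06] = 3.4*a - 0.16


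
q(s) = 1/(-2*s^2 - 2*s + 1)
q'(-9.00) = 0.00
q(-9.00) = -0.00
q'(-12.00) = 0.00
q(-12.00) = 0.00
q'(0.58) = 6.23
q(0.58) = -1.20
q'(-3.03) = -0.08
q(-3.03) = -0.09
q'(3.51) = 0.02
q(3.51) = -0.03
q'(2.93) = 0.03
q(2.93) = -0.05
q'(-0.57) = -0.13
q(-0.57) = 0.67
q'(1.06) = 0.55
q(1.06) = -0.30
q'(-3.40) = -0.05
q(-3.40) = -0.07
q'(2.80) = 0.03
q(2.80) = -0.05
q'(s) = (4*s + 2)/(-2*s^2 - 2*s + 1)^2 = 2*(2*s + 1)/(2*s^2 + 2*s - 1)^2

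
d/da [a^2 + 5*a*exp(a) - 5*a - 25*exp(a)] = 5*a*exp(a) + 2*a - 20*exp(a) - 5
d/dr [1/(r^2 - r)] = (1 - 2*r)/(r^2*(r - 1)^2)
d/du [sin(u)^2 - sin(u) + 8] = sin(2*u) - cos(u)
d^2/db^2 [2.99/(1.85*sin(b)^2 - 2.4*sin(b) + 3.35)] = (-40.9331*sin(b)^4 + 39.8268*sin(b)^3 + 118.29935*sin(b)^2 - 103.6932*sin(b) - 2.61624999999999)/(1.85*sin(b)^2 - 2.4*sin(b) + 3.35)^3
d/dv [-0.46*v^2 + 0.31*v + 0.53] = 0.31 - 0.92*v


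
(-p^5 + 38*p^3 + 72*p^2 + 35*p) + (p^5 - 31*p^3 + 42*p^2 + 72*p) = 7*p^3 + 114*p^2 + 107*p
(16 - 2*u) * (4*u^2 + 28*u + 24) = -8*u^3 + 8*u^2 + 400*u + 384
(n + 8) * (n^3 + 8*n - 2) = n^4 + 8*n^3 + 8*n^2 + 62*n - 16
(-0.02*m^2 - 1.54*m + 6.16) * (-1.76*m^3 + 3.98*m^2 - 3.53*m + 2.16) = 0.0352*m^5 + 2.6308*m^4 - 16.9002*m^3 + 29.9098*m^2 - 25.0712*m + 13.3056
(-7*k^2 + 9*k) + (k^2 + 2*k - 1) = -6*k^2 + 11*k - 1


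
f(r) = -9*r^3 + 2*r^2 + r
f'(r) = -27*r^2 + 4*r + 1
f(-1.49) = 32.72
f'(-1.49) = -64.90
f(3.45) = -342.32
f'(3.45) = -306.57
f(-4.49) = 850.50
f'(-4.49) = -561.28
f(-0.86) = 6.34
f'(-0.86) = -22.41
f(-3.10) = 284.24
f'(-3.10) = -270.87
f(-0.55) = 1.55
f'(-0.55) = -9.37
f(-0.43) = 0.66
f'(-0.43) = -5.71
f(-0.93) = 8.04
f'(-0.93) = -26.07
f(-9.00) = 6714.00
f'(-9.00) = -2222.00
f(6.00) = -1866.00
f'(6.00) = -947.00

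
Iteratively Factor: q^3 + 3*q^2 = (q + 3)*(q^2) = q*(q + 3)*(q)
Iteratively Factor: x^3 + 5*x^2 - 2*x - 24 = (x - 2)*(x^2 + 7*x + 12) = (x - 2)*(x + 3)*(x + 4)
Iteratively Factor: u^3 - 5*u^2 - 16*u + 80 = (u + 4)*(u^2 - 9*u + 20) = (u - 4)*(u + 4)*(u - 5)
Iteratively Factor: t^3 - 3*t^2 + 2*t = (t - 2)*(t^2 - t) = t*(t - 2)*(t - 1)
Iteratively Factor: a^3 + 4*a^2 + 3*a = (a)*(a^2 + 4*a + 3) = a*(a + 1)*(a + 3)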